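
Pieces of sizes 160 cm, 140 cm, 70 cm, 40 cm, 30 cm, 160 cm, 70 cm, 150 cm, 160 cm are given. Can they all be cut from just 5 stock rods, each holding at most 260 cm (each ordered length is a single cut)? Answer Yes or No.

Yes

A valid assignment using 5 stock rods:
  stock rod 1: 160 + 70 + 30 = 260
  stock rod 2: 160 + 70 = 230
  stock rod 3: 160 + 40 = 200
  stock rod 4: 150 = 150
  stock rod 5: 140 = 140
Every load is within 260 cm, so 5 stock rods suffice.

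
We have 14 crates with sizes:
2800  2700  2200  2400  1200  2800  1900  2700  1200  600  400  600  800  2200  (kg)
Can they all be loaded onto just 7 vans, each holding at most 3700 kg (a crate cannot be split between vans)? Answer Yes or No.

No

Total = 24500 kg; ⌈24500/3700⌉ = 7.
8 crates each exceed half the capacity and cannot share a van, forcing at least 8 vans.
At least 8 vans are required, but only 7 are allowed.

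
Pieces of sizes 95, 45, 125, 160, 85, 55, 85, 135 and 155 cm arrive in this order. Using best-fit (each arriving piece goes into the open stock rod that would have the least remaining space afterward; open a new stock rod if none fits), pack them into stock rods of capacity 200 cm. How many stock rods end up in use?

  95 → stock rod 1 (new)  [load 95/200]
  45 → stock rod 1  [load 140/200]
  125 → stock rod 2 (new)  [load 125/200]
  160 → stock rod 3 (new)  [load 160/200]
  85 → stock rod 4 (new)  [load 85/200]
  55 → stock rod 1  [load 195/200]
  85 → stock rod 4  [load 170/200]
  135 → stock rod 5 (new)  [load 135/200]
  155 → stock rod 6 (new)  [load 155/200]
6 stock rods opened.

6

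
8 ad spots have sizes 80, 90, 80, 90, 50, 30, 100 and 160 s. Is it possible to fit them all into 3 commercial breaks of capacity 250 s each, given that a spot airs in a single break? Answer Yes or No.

Yes

A valid assignment using 3 commercial breaks:
  break 1: 160 + 90 = 250
  break 2: 100 + 90 + 50 = 240
  break 3: 80 + 80 + 30 = 190
Every load is within 250 s, so 3 commercial breaks suffice.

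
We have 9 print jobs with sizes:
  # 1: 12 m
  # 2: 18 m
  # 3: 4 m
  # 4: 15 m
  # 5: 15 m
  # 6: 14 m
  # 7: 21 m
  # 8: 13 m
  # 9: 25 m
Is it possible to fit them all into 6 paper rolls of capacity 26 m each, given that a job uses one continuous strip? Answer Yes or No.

No

Total = 137 m; ⌈137/26⌉ = 6.
The bound of 6 does not rule out 6, but exhaustive search shows no assignment into 6 paper rolls of capacity 26 m exists — the minimum is 7.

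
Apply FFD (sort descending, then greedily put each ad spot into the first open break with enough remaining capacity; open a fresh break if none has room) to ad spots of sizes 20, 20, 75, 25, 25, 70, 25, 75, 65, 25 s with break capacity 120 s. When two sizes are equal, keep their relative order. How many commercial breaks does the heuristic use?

Sorted descending: 75, 75, 70, 65, 25, 25, 25, 25, 20, 20.
  75 → break 1 (new)  [load 75/120]
  75 → break 2 (new)  [load 75/120]
  70 → break 3 (new)  [load 70/120]
  65 → break 4 (new)  [load 65/120]
  25 → break 1  [load 100/120]
  25 → break 2  [load 100/120]
  25 → break 3  [load 95/120]
  25 → break 3  [load 120/120]
  20 → break 1  [load 120/120]
  20 → break 2  [load 120/120]
4 commercial breaks opened.

4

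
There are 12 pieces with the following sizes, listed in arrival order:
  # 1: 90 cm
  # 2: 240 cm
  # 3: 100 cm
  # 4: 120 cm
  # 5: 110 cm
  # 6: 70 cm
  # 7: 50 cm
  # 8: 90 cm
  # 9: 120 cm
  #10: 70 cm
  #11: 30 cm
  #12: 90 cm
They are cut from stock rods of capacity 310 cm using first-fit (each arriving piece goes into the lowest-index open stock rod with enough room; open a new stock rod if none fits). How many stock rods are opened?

4

  90 → stock rod 1 (new)  [load 90/310]
  240 → stock rod 2 (new)  [load 240/310]
  100 → stock rod 1  [load 190/310]
  120 → stock rod 1  [load 310/310]
  110 → stock rod 3 (new)  [load 110/310]
  70 → stock rod 2  [load 310/310]
  50 → stock rod 3  [load 160/310]
  90 → stock rod 3  [load 250/310]
  120 → stock rod 4 (new)  [load 120/310]
  70 → stock rod 4  [load 190/310]
  30 → stock rod 3  [load 280/310]
  90 → stock rod 4  [load 280/310]
4 stock rods opened.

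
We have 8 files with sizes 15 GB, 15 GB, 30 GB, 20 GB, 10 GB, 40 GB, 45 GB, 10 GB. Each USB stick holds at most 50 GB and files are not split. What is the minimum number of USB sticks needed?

4

Total = 45 + 40 + 30 + 20 + 15 + 15 + 10 + 10 = 185 GB.
Lower bound: ⌈185/50⌉ = 4 USB sticks.
A packing using 4 USB sticks:
  USB stick 1: 45 = 45
  USB stick 2: 40 + 10 = 50
  USB stick 3: 30 + 20 = 50
  USB stick 4: 15 + 15 + 10 = 40
This matches the lower bound, so 4 is optimal.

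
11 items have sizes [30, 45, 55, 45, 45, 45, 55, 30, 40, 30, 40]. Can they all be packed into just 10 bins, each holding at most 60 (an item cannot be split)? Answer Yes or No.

A valid assignment using 10 bins:
  bin 1: 55 = 55
  bin 2: 55 = 55
  bin 3: 45 = 45
  bin 4: 45 = 45
  bin 5: 45 = 45
  bin 6: 45 = 45
  bin 7: 40 = 40
  bin 8: 40 = 40
  bin 9: 30 + 30 = 60
  bin 10: 30 = 30
Every load is within 60, so 10 bins suffice.

Yes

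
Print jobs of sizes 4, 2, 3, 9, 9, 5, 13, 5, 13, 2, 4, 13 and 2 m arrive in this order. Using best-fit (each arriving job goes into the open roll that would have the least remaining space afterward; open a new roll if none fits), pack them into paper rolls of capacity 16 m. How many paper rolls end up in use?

6

  4 → roll 1 (new)  [load 4/16]
  2 → roll 1  [load 6/16]
  3 → roll 1  [load 9/16]
  9 → roll 2 (new)  [load 9/16]
  9 → roll 3 (new)  [load 9/16]
  5 → roll 1  [load 14/16]
  13 → roll 4 (new)  [load 13/16]
  5 → roll 2  [load 14/16]
  13 → roll 5 (new)  [load 13/16]
  2 → roll 1  [load 16/16]
  4 → roll 3  [load 13/16]
  13 → roll 6 (new)  [load 13/16]
  2 → roll 2  [load 16/16]
6 paper rolls opened.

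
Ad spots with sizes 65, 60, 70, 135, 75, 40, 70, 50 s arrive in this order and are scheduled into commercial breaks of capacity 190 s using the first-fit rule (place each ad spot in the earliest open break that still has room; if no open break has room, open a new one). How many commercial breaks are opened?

4

  65 → break 1 (new)  [load 65/190]
  60 → break 1  [load 125/190]
  70 → break 2 (new)  [load 70/190]
  135 → break 3 (new)  [load 135/190]
  75 → break 2  [load 145/190]
  40 → break 1  [load 165/190]
  70 → break 4 (new)  [load 70/190]
  50 → break 3  [load 185/190]
4 commercial breaks opened.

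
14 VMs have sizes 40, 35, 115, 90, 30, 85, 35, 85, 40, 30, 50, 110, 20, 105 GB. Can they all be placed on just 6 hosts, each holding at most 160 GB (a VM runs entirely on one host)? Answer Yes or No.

A valid assignment using 6 hosts:
  host 1: 115 + 40 = 155
  host 2: 110 + 50 = 160
  host 3: 105 + 40 = 145
  host 4: 90 + 35 + 35 = 160
  host 5: 85 + 30 + 30 = 145
  host 6: 85 + 20 = 105
Every load is within 160 GB, so 6 hosts suffice.

Yes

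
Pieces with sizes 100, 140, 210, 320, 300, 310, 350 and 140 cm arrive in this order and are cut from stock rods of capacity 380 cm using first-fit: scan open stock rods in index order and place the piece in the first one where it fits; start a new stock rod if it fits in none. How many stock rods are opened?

6

  100 → stock rod 1 (new)  [load 100/380]
  140 → stock rod 1  [load 240/380]
  210 → stock rod 2 (new)  [load 210/380]
  320 → stock rod 3 (new)  [load 320/380]
  300 → stock rod 4 (new)  [load 300/380]
  310 → stock rod 5 (new)  [load 310/380]
  350 → stock rod 6 (new)  [load 350/380]
  140 → stock rod 1  [load 380/380]
6 stock rods opened.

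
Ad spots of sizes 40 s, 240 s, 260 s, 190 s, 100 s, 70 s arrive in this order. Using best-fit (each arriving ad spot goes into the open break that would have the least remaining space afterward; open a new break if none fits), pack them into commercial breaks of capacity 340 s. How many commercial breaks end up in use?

3

  40 → break 1 (new)  [load 40/340]
  240 → break 1  [load 280/340]
  260 → break 2 (new)  [load 260/340]
  190 → break 3 (new)  [load 190/340]
  100 → break 3  [load 290/340]
  70 → break 2  [load 330/340]
3 commercial breaks opened.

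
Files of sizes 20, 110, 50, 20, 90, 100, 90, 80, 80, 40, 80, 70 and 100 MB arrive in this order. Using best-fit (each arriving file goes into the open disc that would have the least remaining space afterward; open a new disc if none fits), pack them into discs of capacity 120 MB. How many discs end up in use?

  20 → disc 1 (new)  [load 20/120]
  110 → disc 2 (new)  [load 110/120]
  50 → disc 1  [load 70/120]
  20 → disc 1  [load 90/120]
  90 → disc 3 (new)  [load 90/120]
  100 → disc 4 (new)  [load 100/120]
  90 → disc 5 (new)  [load 90/120]
  80 → disc 6 (new)  [load 80/120]
  80 → disc 7 (new)  [load 80/120]
  40 → disc 6  [load 120/120]
  80 → disc 8 (new)  [load 80/120]
  70 → disc 9 (new)  [load 70/120]
  100 → disc 10 (new)  [load 100/120]
10 discs opened.

10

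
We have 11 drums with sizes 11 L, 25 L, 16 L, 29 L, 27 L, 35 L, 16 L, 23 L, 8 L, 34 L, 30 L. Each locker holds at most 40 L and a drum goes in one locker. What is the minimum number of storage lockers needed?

8

Total = 35 + 34 + 30 + 29 + 27 + 25 + 23 + 16 + 16 + 11 + 8 = 254 L.
Lower bound: ⌈254/40⌉ = 7 storage lockers.
A packing using 8 storage lockers:
  locker 1: 35 = 35
  locker 2: 34 = 34
  locker 3: 30 + 8 = 38
  locker 4: 29 + 11 = 40
  locker 5: 27 = 27
  locker 6: 25 = 25
  locker 7: 23 + 16 = 39
  locker 8: 16 = 16
No arrangement into 7 storage lockers stays within capacity, so 8 is optimal.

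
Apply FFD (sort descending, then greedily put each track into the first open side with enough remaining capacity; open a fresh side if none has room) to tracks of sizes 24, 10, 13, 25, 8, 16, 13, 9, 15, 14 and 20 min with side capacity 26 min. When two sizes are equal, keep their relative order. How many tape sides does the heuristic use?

Sorted descending: 25, 24, 20, 16, 15, 14, 13, 13, 10, 9, 8.
  25 → side 1 (new)  [load 25/26]
  24 → side 2 (new)  [load 24/26]
  20 → side 3 (new)  [load 20/26]
  16 → side 4 (new)  [load 16/26]
  15 → side 5 (new)  [load 15/26]
  14 → side 6 (new)  [load 14/26]
  13 → side 7 (new)  [load 13/26]
  13 → side 7  [load 26/26]
  10 → side 4  [load 26/26]
  9 → side 5  [load 24/26]
  8 → side 6  [load 22/26]
7 tape sides opened.

7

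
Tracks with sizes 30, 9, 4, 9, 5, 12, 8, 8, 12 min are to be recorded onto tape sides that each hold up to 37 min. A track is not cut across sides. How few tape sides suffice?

Total = 30 + 12 + 12 + 9 + 9 + 8 + 8 + 5 + 4 = 97 min.
Lower bound: ⌈97/37⌉ = 3 tape sides.
A packing using 3 tape sides:
  side 1: 30 + 5 = 35
  side 2: 12 + 12 + 9 + 4 = 37
  side 3: 9 + 8 + 8 = 25
This matches the lower bound, so 3 is optimal.

3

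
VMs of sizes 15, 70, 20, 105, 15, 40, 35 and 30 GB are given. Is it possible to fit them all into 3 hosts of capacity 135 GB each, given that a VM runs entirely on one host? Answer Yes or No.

Yes

A valid assignment using 3 hosts:
  host 1: 105 + 30 = 135
  host 2: 70 + 40 + 20 = 130
  host 3: 35 + 15 + 15 = 65
Every load is within 135 GB, so 3 hosts suffice.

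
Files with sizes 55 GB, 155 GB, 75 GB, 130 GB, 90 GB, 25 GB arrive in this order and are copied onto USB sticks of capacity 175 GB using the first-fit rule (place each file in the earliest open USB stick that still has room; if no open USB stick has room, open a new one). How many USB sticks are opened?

4

  55 → USB stick 1 (new)  [load 55/175]
  155 → USB stick 2 (new)  [load 155/175]
  75 → USB stick 1  [load 130/175]
  130 → USB stick 3 (new)  [load 130/175]
  90 → USB stick 4 (new)  [load 90/175]
  25 → USB stick 1  [load 155/175]
4 USB sticks opened.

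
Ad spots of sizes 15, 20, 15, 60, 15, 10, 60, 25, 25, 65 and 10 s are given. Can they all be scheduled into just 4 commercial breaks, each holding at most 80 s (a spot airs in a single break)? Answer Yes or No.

Yes

A valid assignment using 4 commercial breaks:
  break 1: 65 + 15 = 80
  break 2: 60 + 20 = 80
  break 3: 60 + 10 + 10 = 80
  break 4: 25 + 25 + 15 + 15 = 80
Every load is within 80 s, so 4 commercial breaks suffice.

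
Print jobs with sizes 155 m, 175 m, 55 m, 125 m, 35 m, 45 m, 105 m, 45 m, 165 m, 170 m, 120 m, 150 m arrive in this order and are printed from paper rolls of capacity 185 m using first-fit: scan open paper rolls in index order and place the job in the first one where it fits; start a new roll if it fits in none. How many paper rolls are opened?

  155 → roll 1 (new)  [load 155/185]
  175 → roll 2 (new)  [load 175/185]
  55 → roll 3 (new)  [load 55/185]
  125 → roll 3  [load 180/185]
  35 → roll 4 (new)  [load 35/185]
  45 → roll 4  [load 80/185]
  105 → roll 4  [load 185/185]
  45 → roll 5 (new)  [load 45/185]
  165 → roll 6 (new)  [load 165/185]
  170 → roll 7 (new)  [load 170/185]
  120 → roll 5  [load 165/185]
  150 → roll 8 (new)  [load 150/185]
8 paper rolls opened.

8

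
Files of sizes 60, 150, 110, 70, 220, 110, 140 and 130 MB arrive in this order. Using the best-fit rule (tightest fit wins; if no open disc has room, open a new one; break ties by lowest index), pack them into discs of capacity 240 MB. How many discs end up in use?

5

  60 → disc 1 (new)  [load 60/240]
  150 → disc 1  [load 210/240]
  110 → disc 2 (new)  [load 110/240]
  70 → disc 2  [load 180/240]
  220 → disc 3 (new)  [load 220/240]
  110 → disc 4 (new)  [load 110/240]
  140 → disc 5 (new)  [load 140/240]
  130 → disc 4  [load 240/240]
5 discs opened.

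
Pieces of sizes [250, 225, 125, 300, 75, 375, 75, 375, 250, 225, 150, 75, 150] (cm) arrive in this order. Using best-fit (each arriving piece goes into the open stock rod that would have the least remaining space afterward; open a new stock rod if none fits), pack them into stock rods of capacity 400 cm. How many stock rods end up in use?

7

  250 → stock rod 1 (new)  [load 250/400]
  225 → stock rod 2 (new)  [load 225/400]
  125 → stock rod 1  [load 375/400]
  300 → stock rod 3 (new)  [load 300/400]
  75 → stock rod 3  [load 375/400]
  375 → stock rod 4 (new)  [load 375/400]
  75 → stock rod 2  [load 300/400]
  375 → stock rod 5 (new)  [load 375/400]
  250 → stock rod 6 (new)  [load 250/400]
  225 → stock rod 7 (new)  [load 225/400]
  150 → stock rod 6  [load 400/400]
  75 → stock rod 2  [load 375/400]
  150 → stock rod 7  [load 375/400]
7 stock rods opened.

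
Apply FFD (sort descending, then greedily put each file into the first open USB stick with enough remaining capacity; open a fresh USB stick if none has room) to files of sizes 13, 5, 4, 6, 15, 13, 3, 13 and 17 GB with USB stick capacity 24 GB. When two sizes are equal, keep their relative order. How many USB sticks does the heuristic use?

5

Sorted descending: 17, 15, 13, 13, 13, 6, 5, 4, 3.
  17 → USB stick 1 (new)  [load 17/24]
  15 → USB stick 2 (new)  [load 15/24]
  13 → USB stick 3 (new)  [load 13/24]
  13 → USB stick 4 (new)  [load 13/24]
  13 → USB stick 5 (new)  [load 13/24]
  6 → USB stick 1  [load 23/24]
  5 → USB stick 2  [load 20/24]
  4 → USB stick 2  [load 24/24]
  3 → USB stick 3  [load 16/24]
5 USB sticks opened.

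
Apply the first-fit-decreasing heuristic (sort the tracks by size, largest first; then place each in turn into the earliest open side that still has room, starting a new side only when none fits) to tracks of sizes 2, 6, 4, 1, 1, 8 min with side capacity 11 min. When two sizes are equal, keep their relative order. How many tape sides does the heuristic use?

2

Sorted descending: 8, 6, 4, 2, 1, 1.
  8 → side 1 (new)  [load 8/11]
  6 → side 2 (new)  [load 6/11]
  4 → side 2  [load 10/11]
  2 → side 1  [load 10/11]
  1 → side 1  [load 11/11]
  1 → side 2  [load 11/11]
2 tape sides opened.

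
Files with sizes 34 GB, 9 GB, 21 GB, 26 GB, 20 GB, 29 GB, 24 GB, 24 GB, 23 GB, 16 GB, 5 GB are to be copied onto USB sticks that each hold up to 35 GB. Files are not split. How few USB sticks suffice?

9

Total = 34 + 29 + 26 + 24 + 24 + 23 + 21 + 20 + 16 + 9 + 5 = 231 GB.
Lower bound: ⌈231/35⌉ = 7 USB sticks.
Also, 8 files each exceed 35/2 GB, and no two of those can share a USB stick, so at least 8 USB sticks are needed.
A packing using 9 USB sticks:
  USB stick 1: 34 = 34
  USB stick 2: 29 + 5 = 34
  USB stick 3: 26 + 9 = 35
  USB stick 4: 24 = 24
  USB stick 5: 24 = 24
  USB stick 6: 23 = 23
  USB stick 7: 21 = 21
  USB stick 8: 20 = 20
  USB stick 9: 16 = 16
No arrangement into 8 USB sticks stays within capacity, so 9 is optimal.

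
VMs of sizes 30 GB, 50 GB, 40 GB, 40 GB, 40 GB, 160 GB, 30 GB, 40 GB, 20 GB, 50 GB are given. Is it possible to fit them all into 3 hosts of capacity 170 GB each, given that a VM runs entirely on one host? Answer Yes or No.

A valid assignment using 3 hosts:
  host 1: 160 = 160
  host 2: 50 + 50 + 40 + 30 = 170
  host 3: 40 + 40 + 40 + 30 + 20 = 170
Every load is within 170 GB, so 3 hosts suffice.

Yes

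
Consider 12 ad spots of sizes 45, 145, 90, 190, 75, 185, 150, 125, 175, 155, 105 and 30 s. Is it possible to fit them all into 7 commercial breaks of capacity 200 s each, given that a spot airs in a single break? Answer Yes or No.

No

Total = 1470 s; ⌈1470/200⌉ = 8.
At least 8 commercial breaks are required, but only 7 are allowed.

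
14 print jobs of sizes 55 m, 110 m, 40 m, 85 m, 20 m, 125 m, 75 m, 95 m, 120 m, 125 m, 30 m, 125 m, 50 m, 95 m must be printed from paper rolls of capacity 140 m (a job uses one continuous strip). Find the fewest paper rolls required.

Total = 125 + 125 + 125 + 120 + 110 + 95 + 95 + 85 + 75 + 55 + 50 + 40 + 30 + 20 = 1150 m.
Lower bound: ⌈1150/140⌉ = 9 paper rolls.
A packing using 9 paper rolls:
  roll 1: 125 = 125
  roll 2: 125 = 125
  roll 3: 125 = 125
  roll 4: 120 + 20 = 140
  roll 5: 110 + 30 = 140
  roll 6: 95 + 40 = 135
  roll 7: 95 = 95
  roll 8: 85 + 55 = 140
  roll 9: 75 + 50 = 125
This matches the lower bound, so 9 is optimal.

9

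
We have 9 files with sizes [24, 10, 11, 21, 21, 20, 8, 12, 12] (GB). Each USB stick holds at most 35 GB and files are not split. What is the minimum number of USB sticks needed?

5

Total = 24 + 21 + 21 + 20 + 12 + 12 + 11 + 10 + 8 = 139 GB.
Lower bound: ⌈139/35⌉ = 4 USB sticks.
A packing using 5 USB sticks:
  USB stick 1: 24 + 11 = 35
  USB stick 2: 21 + 12 = 33
  USB stick 3: 21 + 12 = 33
  USB stick 4: 20 + 10 = 30
  USB stick 5: 8 = 8
No arrangement into 4 USB sticks stays within capacity, so 5 is optimal.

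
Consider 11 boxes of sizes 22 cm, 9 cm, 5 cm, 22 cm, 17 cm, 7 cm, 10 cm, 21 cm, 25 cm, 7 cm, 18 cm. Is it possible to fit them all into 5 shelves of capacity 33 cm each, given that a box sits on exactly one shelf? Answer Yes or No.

No

Total = 163 cm; ⌈163/33⌉ = 5.
6 boxes each exceed half the capacity and cannot share a shelf, forcing at least 6 shelves.
At least 6 shelves are required, but only 5 are allowed.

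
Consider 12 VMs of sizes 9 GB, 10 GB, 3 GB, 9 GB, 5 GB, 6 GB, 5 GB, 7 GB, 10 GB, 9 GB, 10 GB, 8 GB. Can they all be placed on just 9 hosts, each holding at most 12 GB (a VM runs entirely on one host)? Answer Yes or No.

Yes

A valid assignment using 9 hosts:
  host 1: 10 = 10
  host 2: 10 = 10
  host 3: 10 = 10
  host 4: 9 + 3 = 12
  host 5: 9 = 9
  host 6: 9 = 9
  host 7: 8 = 8
  host 8: 7 + 5 = 12
  host 9: 6 + 5 = 11
Every load is within 12 GB, so 9 hosts suffice.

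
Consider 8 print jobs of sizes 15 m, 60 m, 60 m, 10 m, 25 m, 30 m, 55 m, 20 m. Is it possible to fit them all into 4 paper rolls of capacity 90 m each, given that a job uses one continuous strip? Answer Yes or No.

Yes

A valid assignment using 4 paper rolls:
  roll 1: 60 + 30 = 90
  roll 2: 60 + 25 = 85
  roll 3: 55 + 20 + 15 = 90
  roll 4: 10 = 10
Every load is within 90 m, so 4 paper rolls suffice.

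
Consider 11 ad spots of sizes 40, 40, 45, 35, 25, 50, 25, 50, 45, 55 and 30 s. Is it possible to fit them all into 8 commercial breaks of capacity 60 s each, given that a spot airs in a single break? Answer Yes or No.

No

Total = 440 s; ⌈440/60⌉ = 8.
The bound of 8 does not rule out 8, but exhaustive search shows no assignment into 8 commercial breaks of capacity 60 s exists — the minimum is 9.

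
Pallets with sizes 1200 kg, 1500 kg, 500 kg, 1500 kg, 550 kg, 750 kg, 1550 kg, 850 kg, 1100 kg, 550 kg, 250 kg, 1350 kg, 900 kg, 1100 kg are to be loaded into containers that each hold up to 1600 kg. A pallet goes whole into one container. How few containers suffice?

Total = 1550 + 1500 + 1500 + 1350 + 1200 + 1100 + 1100 + 900 + 850 + 750 + 550 + 550 + 500 + 250 = 13650 kg.
Lower bound: ⌈13650/1600⌉ = 9 containers.
A packing using 10 containers:
  container 1: 1550 = 1550
  container 2: 1500 = 1500
  container 3: 1500 = 1500
  container 4: 1350 + 250 = 1600
  container 5: 1200 = 1200
  container 6: 1100 + 500 = 1600
  container 7: 1100 = 1100
  container 8: 900 + 550 = 1450
  container 9: 850 + 750 = 1600
  container 10: 550 = 550
No arrangement into 9 containers stays within capacity, so 10 is optimal.

10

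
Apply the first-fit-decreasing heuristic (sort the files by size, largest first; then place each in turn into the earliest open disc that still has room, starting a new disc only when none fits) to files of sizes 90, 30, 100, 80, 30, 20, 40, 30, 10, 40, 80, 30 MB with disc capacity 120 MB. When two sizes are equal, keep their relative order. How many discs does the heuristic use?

5

Sorted descending: 100, 90, 80, 80, 40, 40, 30, 30, 30, 30, 20, 10.
  100 → disc 1 (new)  [load 100/120]
  90 → disc 2 (new)  [load 90/120]
  80 → disc 3 (new)  [load 80/120]
  80 → disc 4 (new)  [load 80/120]
  40 → disc 3  [load 120/120]
  40 → disc 4  [load 120/120]
  30 → disc 2  [load 120/120]
  30 → disc 5 (new)  [load 30/120]
  30 → disc 5  [load 60/120]
  30 → disc 5  [load 90/120]
  20 → disc 1  [load 120/120]
  10 → disc 5  [load 100/120]
5 discs opened.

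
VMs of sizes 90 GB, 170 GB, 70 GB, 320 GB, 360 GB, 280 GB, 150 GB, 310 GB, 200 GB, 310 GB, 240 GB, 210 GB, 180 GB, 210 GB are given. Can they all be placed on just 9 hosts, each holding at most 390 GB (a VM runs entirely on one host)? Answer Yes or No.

A valid assignment using 9 hosts:
  host 1: 360 = 360
  host 2: 320 + 70 = 390
  host 3: 310 = 310
  host 4: 310 = 310
  host 5: 280 + 90 = 370
  host 6: 240 + 150 = 390
  host 7: 210 + 180 = 390
  host 8: 210 + 170 = 380
  host 9: 200 = 200
Every load is within 390 GB, so 9 hosts suffice.

Yes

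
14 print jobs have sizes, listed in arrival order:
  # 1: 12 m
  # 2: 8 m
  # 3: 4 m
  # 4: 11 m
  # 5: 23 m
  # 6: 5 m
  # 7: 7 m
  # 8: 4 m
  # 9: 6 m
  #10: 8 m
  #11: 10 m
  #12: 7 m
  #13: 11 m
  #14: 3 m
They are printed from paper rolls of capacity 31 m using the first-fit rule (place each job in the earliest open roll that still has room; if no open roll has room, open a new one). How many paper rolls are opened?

  12 → roll 1 (new)  [load 12/31]
  8 → roll 1  [load 20/31]
  4 → roll 1  [load 24/31]
  11 → roll 2 (new)  [load 11/31]
  23 → roll 3 (new)  [load 23/31]
  5 → roll 1  [load 29/31]
  7 → roll 2  [load 18/31]
  4 → roll 2  [load 22/31]
  6 → roll 2  [load 28/31]
  8 → roll 3  [load 31/31]
  10 → roll 4 (new)  [load 10/31]
  7 → roll 4  [load 17/31]
  11 → roll 4  [load 28/31]
  3 → roll 2  [load 31/31]
4 paper rolls opened.

4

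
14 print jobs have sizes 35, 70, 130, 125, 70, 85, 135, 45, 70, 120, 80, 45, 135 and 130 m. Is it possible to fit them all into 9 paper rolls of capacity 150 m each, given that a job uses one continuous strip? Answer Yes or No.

No

Total = 1275 m; ⌈1275/150⌉ = 9.
The bound of 9 does not rule out 9, but exhaustive search shows no assignment into 9 paper rolls of capacity 150 m exists — the minimum is 10.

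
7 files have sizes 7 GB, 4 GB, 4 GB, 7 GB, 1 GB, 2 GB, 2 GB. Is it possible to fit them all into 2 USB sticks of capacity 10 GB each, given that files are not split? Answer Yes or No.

Total = 27 GB; ⌈27/10⌉ = 3.
At least 3 USB sticks are required, but only 2 are allowed.

No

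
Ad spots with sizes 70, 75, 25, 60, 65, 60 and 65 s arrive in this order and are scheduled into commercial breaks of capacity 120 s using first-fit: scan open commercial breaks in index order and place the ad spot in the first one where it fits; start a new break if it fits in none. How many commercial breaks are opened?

  70 → break 1 (new)  [load 70/120]
  75 → break 2 (new)  [load 75/120]
  25 → break 1  [load 95/120]
  60 → break 3 (new)  [load 60/120]
  65 → break 4 (new)  [load 65/120]
  60 → break 3  [load 120/120]
  65 → break 5 (new)  [load 65/120]
5 commercial breaks opened.

5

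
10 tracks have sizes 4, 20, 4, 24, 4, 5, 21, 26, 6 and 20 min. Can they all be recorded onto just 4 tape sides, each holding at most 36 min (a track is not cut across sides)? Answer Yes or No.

No

Total = 134 min; ⌈134/36⌉ = 4.
5 tracks each exceed half the capacity and cannot share a side, forcing at least 5 tape sides.
At least 5 tape sides are required, but only 4 are allowed.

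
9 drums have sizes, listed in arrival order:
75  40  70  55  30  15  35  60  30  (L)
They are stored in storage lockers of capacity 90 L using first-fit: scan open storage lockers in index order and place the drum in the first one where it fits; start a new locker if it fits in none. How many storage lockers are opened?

  75 → locker 1 (new)  [load 75/90]
  40 → locker 2 (new)  [load 40/90]
  70 → locker 3 (new)  [load 70/90]
  55 → locker 4 (new)  [load 55/90]
  30 → locker 2  [load 70/90]
  15 → locker 1  [load 90/90]
  35 → locker 4  [load 90/90]
  60 → locker 5 (new)  [load 60/90]
  30 → locker 5  [load 90/90]
5 storage lockers opened.

5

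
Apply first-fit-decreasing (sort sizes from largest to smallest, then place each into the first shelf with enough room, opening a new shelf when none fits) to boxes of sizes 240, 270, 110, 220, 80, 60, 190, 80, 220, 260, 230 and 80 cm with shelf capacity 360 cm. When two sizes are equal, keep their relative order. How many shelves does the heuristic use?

Sorted descending: 270, 260, 240, 230, 220, 220, 190, 110, 80, 80, 80, 60.
  270 → shelf 1 (new)  [load 270/360]
  260 → shelf 2 (new)  [load 260/360]
  240 → shelf 3 (new)  [load 240/360]
  230 → shelf 4 (new)  [load 230/360]
  220 → shelf 5 (new)  [load 220/360]
  220 → shelf 6 (new)  [load 220/360]
  190 → shelf 7 (new)  [load 190/360]
  110 → shelf 3  [load 350/360]
  80 → shelf 1  [load 350/360]
  80 → shelf 2  [load 340/360]
  80 → shelf 4  [load 310/360]
  60 → shelf 5  [load 280/360]
7 shelves opened.

7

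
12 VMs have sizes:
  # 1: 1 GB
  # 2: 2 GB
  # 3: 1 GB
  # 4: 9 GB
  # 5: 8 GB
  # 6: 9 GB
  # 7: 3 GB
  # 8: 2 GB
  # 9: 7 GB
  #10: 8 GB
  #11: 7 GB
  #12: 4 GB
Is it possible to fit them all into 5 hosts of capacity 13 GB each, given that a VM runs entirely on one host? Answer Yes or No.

No

Total = 61 GB; ⌈61/13⌉ = 5.
6 VMs each exceed half the capacity and cannot share a host, forcing at least 6 hosts.
At least 6 hosts are required, but only 5 are allowed.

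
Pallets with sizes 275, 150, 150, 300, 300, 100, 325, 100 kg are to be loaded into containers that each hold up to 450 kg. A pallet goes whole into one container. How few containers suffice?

Total = 325 + 300 + 300 + 275 + 150 + 150 + 100 + 100 = 1700 kg.
Lower bound: ⌈1700/450⌉ = 4 containers.
A packing using 4 containers:
  container 1: 325 + 100 = 425
  container 2: 300 + 150 = 450
  container 3: 300 + 150 = 450
  container 4: 275 + 100 = 375
This matches the lower bound, so 4 is optimal.

4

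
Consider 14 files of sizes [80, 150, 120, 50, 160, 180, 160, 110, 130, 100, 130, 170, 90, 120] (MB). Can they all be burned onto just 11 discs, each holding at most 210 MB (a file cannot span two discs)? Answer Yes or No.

Yes

A valid assignment using 10 discs:
  disc 1: 180 = 180
  disc 2: 170 = 170
  disc 3: 160 + 50 = 210
  disc 4: 160 = 160
  disc 5: 150 = 150
  disc 6: 130 + 80 = 210
  disc 7: 130 = 130
  disc 8: 120 + 90 = 210
  disc 9: 120 = 120
  disc 10: 110 + 100 = 210
That uses only 10 ≤ 11, so 11 discs are enough.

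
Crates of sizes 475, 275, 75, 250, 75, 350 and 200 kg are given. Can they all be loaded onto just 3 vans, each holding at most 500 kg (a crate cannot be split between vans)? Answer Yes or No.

No

Total = 1700 kg; ⌈1700/500⌉ = 4.
At least 4 vans are required, but only 3 are allowed.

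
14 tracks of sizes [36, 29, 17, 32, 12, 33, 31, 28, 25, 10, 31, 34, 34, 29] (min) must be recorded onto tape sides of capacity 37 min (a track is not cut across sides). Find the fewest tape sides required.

Total = 36 + 34 + 34 + 33 + 32 + 31 + 31 + 29 + 29 + 28 + 25 + 17 + 12 + 10 = 381 min.
Lower bound: ⌈381/37⌉ = 11 tape sides.
A packing using 12 tape sides:
  side 1: 36 = 36
  side 2: 34 = 34
  side 3: 34 = 34
  side 4: 33 = 33
  side 5: 32 = 32
  side 6: 31 = 31
  side 7: 31 = 31
  side 8: 29 = 29
  side 9: 29 = 29
  side 10: 28 = 28
  side 11: 25 + 12 = 37
  side 12: 17 + 10 = 27
No arrangement into 11 tape sides stays within capacity, so 12 is optimal.

12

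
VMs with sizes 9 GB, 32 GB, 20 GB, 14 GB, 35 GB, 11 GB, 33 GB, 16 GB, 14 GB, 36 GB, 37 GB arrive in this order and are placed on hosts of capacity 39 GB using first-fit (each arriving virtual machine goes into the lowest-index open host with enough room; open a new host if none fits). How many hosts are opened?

8

  9 → host 1 (new)  [load 9/39]
  32 → host 2 (new)  [load 32/39]
  20 → host 1  [load 29/39]
  14 → host 3 (new)  [load 14/39]
  35 → host 4 (new)  [load 35/39]
  11 → host 3  [load 25/39]
  33 → host 5 (new)  [load 33/39]
  16 → host 6 (new)  [load 16/39]
  14 → host 3  [load 39/39]
  36 → host 7 (new)  [load 36/39]
  37 → host 8 (new)  [load 37/39]
8 hosts opened.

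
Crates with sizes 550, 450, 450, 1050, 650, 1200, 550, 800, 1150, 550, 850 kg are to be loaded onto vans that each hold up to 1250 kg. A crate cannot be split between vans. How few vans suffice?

8

Total = 1200 + 1150 + 1050 + 850 + 800 + 650 + 550 + 550 + 550 + 450 + 450 = 8250 kg.
Lower bound: ⌈8250/1250⌉ = 7 vans.
A packing using 8 vans:
  van 1: 1200 = 1200
  van 2: 1150 = 1150
  van 3: 1050 = 1050
  van 4: 850 = 850
  van 5: 800 + 450 = 1250
  van 6: 650 + 550 = 1200
  van 7: 550 + 550 = 1100
  van 8: 450 = 450
No arrangement into 7 vans stays within capacity, so 8 is optimal.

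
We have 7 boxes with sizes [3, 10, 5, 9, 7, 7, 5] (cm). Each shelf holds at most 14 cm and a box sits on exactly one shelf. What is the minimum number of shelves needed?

4

Total = 10 + 9 + 7 + 7 + 5 + 5 + 3 = 46 cm.
Lower bound: ⌈46/14⌉ = 4 shelves.
A packing using 4 shelves:
  shelf 1: 10 + 3 = 13
  shelf 2: 9 + 5 = 14
  shelf 3: 7 + 7 = 14
  shelf 4: 5 = 5
This matches the lower bound, so 4 is optimal.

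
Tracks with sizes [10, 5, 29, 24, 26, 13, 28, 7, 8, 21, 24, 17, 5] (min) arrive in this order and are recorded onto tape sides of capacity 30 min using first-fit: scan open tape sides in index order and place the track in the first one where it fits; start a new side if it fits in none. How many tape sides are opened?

  10 → side 1 (new)  [load 10/30]
  5 → side 1  [load 15/30]
  29 → side 2 (new)  [load 29/30]
  24 → side 3 (new)  [load 24/30]
  26 → side 4 (new)  [load 26/30]
  13 → side 1  [load 28/30]
  28 → side 5 (new)  [load 28/30]
  7 → side 6 (new)  [load 7/30]
  8 → side 6  [load 15/30]
  21 → side 7 (new)  [load 21/30]
  24 → side 8 (new)  [load 24/30]
  17 → side 9 (new)  [load 17/30]
  5 → side 3  [load 29/30]
9 tape sides opened.

9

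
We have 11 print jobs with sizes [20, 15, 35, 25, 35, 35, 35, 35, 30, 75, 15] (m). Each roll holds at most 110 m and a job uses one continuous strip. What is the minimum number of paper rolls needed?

4

Total = 75 + 35 + 35 + 35 + 35 + 35 + 30 + 25 + 20 + 15 + 15 = 355 m.
Lower bound: ⌈355/110⌉ = 4 paper rolls.
A packing using 4 paper rolls:
  roll 1: 75 + 35 = 110
  roll 2: 35 + 35 + 35 = 105
  roll 3: 35 + 30 + 25 + 20 = 110
  roll 4: 15 + 15 = 30
This matches the lower bound, so 4 is optimal.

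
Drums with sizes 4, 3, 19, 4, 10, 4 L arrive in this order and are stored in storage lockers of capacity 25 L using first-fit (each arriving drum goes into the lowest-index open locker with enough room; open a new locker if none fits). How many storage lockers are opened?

  4 → locker 1 (new)  [load 4/25]
  3 → locker 1  [load 7/25]
  19 → locker 2 (new)  [load 19/25]
  4 → locker 1  [load 11/25]
  10 → locker 1  [load 21/25]
  4 → locker 1  [load 25/25]
2 storage lockers opened.

2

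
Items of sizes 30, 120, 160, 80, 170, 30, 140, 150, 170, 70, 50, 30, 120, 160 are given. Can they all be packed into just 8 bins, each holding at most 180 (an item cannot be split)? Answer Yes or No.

Total = 1480; ⌈1480/180⌉ = 9.
At least 9 bins are required, but only 8 are allowed.

No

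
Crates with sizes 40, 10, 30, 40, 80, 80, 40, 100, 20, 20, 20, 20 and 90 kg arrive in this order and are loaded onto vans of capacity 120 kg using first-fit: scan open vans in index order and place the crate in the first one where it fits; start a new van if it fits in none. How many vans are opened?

  40 → van 1 (new)  [load 40/120]
  10 → van 1  [load 50/120]
  30 → van 1  [load 80/120]
  40 → van 1  [load 120/120]
  80 → van 2 (new)  [load 80/120]
  80 → van 3 (new)  [load 80/120]
  40 → van 2  [load 120/120]
  100 → van 4 (new)  [load 100/120]
  20 → van 3  [load 100/120]
  20 → van 3  [load 120/120]
  20 → van 4  [load 120/120]
  20 → van 5 (new)  [load 20/120]
  90 → van 5  [load 110/120]
5 vans opened.

5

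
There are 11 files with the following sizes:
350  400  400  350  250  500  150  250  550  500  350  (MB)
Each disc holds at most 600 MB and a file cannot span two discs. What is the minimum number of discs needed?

Total = 550 + 500 + 500 + 400 + 400 + 350 + 350 + 350 + 250 + 250 + 150 = 4050 MB.
Lower bound: ⌈4050/600⌉ = 7 discs.
Also, 8 files each exceed 300 MB, and no two of those can share a disc, so at least 8 discs are needed.
A packing using 8 discs:
  disc 1: 550 = 550
  disc 2: 500 = 500
  disc 3: 500 = 500
  disc 4: 400 + 150 = 550
  disc 5: 400 = 400
  disc 6: 350 + 250 = 600
  disc 7: 350 + 250 = 600
  disc 8: 350 = 350
This matches the lower bound, so 8 is optimal.

8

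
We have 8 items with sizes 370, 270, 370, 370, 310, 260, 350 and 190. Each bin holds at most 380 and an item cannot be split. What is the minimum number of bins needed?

Total = 370 + 370 + 370 + 350 + 310 + 270 + 260 + 190 = 2490.
Lower bound: ⌈2490/380⌉ = 7 bins.
A packing using 8 bins:
  bin 1: 370 = 370
  bin 2: 370 = 370
  bin 3: 370 = 370
  bin 4: 350 = 350
  bin 5: 310 = 310
  bin 6: 270 = 270
  bin 7: 260 = 260
  bin 8: 190 = 190
No arrangement into 7 bins stays within capacity, so 8 is optimal.

8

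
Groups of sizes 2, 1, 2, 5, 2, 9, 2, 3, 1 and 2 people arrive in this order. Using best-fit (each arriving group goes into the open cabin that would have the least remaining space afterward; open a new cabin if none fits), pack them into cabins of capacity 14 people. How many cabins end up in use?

  2 → cabin 1 (new)  [load 2/14]
  1 → cabin 1  [load 3/14]
  2 → cabin 1  [load 5/14]
  5 → cabin 1  [load 10/14]
  2 → cabin 1  [load 12/14]
  9 → cabin 2 (new)  [load 9/14]
  2 → cabin 1  [load 14/14]
  3 → cabin 2  [load 12/14]
  1 → cabin 2  [load 13/14]
  2 → cabin 3 (new)  [load 2/14]
3 cabins opened.

3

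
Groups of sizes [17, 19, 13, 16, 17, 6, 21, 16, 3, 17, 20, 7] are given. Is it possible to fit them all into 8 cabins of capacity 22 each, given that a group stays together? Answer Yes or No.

No

Total = 172; ⌈172/22⌉ = 8.
9 groups each exceed half the capacity and cannot share a cabin, forcing at least 9 cabins.
At least 9 cabins are required, but only 8 are allowed.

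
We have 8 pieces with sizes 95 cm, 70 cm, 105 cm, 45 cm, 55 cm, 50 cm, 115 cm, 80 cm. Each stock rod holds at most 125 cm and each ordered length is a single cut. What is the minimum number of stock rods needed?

6

Total = 115 + 105 + 95 + 80 + 70 + 55 + 50 + 45 = 615 cm.
Lower bound: ⌈615/125⌉ = 5 stock rods.
A packing using 6 stock rods:
  stock rod 1: 115 = 115
  stock rod 2: 105 = 105
  stock rod 3: 95 = 95
  stock rod 4: 80 + 45 = 125
  stock rod 5: 70 + 55 = 125
  stock rod 6: 50 = 50
No arrangement into 5 stock rods stays within capacity, so 6 is optimal.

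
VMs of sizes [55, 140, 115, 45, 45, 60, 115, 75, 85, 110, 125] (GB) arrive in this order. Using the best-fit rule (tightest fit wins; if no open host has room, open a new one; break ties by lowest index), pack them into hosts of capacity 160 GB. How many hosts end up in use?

  55 → host 1 (new)  [load 55/160]
  140 → host 2 (new)  [load 140/160]
  115 → host 3 (new)  [load 115/160]
  45 → host 3  [load 160/160]
  45 → host 1  [load 100/160]
  60 → host 1  [load 160/160]
  115 → host 4 (new)  [load 115/160]
  75 → host 5 (new)  [load 75/160]
  85 → host 5  [load 160/160]
  110 → host 6 (new)  [load 110/160]
  125 → host 7 (new)  [load 125/160]
7 hosts opened.

7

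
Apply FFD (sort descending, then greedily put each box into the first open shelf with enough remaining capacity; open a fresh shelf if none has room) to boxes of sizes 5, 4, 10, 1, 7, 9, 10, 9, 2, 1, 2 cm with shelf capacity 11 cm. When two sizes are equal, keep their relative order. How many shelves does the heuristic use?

Sorted descending: 10, 10, 9, 9, 7, 5, 4, 2, 2, 1, 1.
  10 → shelf 1 (new)  [load 10/11]
  10 → shelf 2 (new)  [load 10/11]
  9 → shelf 3 (new)  [load 9/11]
  9 → shelf 4 (new)  [load 9/11]
  7 → shelf 5 (new)  [load 7/11]
  5 → shelf 6 (new)  [load 5/11]
  4 → shelf 5  [load 11/11]
  2 → shelf 3  [load 11/11]
  2 → shelf 4  [load 11/11]
  1 → shelf 1  [load 11/11]
  1 → shelf 2  [load 11/11]
6 shelves opened.

6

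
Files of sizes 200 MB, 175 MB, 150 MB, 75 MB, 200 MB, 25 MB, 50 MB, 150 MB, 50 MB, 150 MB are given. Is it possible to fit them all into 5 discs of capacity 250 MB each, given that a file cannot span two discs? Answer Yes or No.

Total = 1225 MB; ⌈1225/250⌉ = 5.
6 files each exceed half the capacity and cannot share a disc, forcing at least 6 discs.
At least 6 discs are required, but only 5 are allowed.

No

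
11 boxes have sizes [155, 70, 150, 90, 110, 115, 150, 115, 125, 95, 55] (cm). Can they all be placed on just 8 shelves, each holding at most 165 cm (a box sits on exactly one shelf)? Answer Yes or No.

Total = 1230 cm; ⌈1230/165⌉ = 8.
9 boxes each exceed half the capacity and cannot share a shelf, forcing at least 9 shelves.
At least 9 shelves are required, but only 8 are allowed.

No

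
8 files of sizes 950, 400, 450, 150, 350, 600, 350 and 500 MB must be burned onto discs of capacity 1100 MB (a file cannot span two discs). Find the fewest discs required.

Total = 950 + 600 + 500 + 450 + 400 + 350 + 350 + 150 = 3750 MB.
Lower bound: ⌈3750/1100⌉ = 4 discs.
A packing using 4 discs:
  disc 1: 950 + 150 = 1100
  disc 2: 600 + 500 = 1100
  disc 3: 450 + 400 = 850
  disc 4: 350 + 350 = 700
This matches the lower bound, so 4 is optimal.

4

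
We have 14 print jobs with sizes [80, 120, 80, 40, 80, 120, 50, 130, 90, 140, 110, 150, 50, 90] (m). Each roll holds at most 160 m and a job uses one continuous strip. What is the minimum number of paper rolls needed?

Total = 150 + 140 + 130 + 120 + 120 + 110 + 90 + 90 + 80 + 80 + 80 + 50 + 50 + 40 = 1330 m.
Lower bound: ⌈1330/160⌉ = 9 paper rolls.
A packing using 10 paper rolls:
  roll 1: 150 = 150
  roll 2: 140 = 140
  roll 3: 130 = 130
  roll 4: 120 + 40 = 160
  roll 5: 120 = 120
  roll 6: 110 + 50 = 160
  roll 7: 90 + 50 = 140
  roll 8: 90 = 90
  roll 9: 80 + 80 = 160
  roll 10: 80 = 80
No arrangement into 9 paper rolls stays within capacity, so 10 is optimal.

10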